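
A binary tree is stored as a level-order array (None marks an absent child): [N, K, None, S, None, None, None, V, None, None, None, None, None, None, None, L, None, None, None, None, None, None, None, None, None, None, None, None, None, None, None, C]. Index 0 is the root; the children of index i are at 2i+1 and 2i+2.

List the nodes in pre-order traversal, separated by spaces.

Pre-order visits the node, then its left subtree, then its right subtree.
Visit N.
At N: go left to K.
  Visit K.
  At K: go left to S.
    Visit S.
    At S: go left to V.
      Visit V.
      At V: go left to L.
        Visit L.
        At L: go left to C.
          C is a leaf — visit C.
        At L: no right child.
      At V: no right child.
    At S: no right child.
  At K: no right child.
At N: no right child.

N K S V L C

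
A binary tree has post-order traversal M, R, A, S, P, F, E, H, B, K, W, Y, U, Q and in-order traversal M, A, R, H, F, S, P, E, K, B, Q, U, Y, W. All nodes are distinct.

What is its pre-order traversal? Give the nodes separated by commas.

Q, K, H, A, M, R, E, F, P, S, B, U, Y, W

The last element of post-order is the root; it splits in-order into left and right subtrees.
Root Q: left subtree has 10 nodes {M, A, R, H, F, S, P, E, K, B}, right has 3 {U, Y, W}.
  Root K: left subtree has 8 nodes {M, A, R, H, F, S, P, E}, right has 1 {B}.
    Root H: left subtree has 3 nodes {M, A, R}, right has 4 {F, S, P, E}.
      Root A: left subtree has 1 node {M}, right has 1 {R}.
      Root E: left subtree has 3 nodes {F, S, P}, right has 0 { }.
        Root F: left subtree has 0 nodes { }, right has 2 {S, P}.
          Root P: left subtree has 1 node {S}, right has 0 { }.
  Root U: left subtree has 0 nodes { }, right has 2 {Y, W}.
    Root Y: left subtree has 0 nodes { }, right has 1 {W}.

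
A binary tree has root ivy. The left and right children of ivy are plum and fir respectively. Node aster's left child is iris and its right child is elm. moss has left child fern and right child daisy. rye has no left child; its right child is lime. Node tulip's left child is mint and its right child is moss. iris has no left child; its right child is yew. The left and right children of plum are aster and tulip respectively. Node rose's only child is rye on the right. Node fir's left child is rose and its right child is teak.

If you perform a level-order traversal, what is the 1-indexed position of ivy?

1

Level-order visits nodes level by level from the root, left to right within each level.
Level 0: ivy
Level 1: plum, fir
Level 2: aster, tulip, rose, teak
Level 3: iris, elm, mint, moss, rye
Level 4: yew, fern, daisy, lime
Full level-order sequence: ivy, plum, fir, aster, tulip, rose, teak, iris, elm, mint, moss, rye, yew, fern, daisy, lime.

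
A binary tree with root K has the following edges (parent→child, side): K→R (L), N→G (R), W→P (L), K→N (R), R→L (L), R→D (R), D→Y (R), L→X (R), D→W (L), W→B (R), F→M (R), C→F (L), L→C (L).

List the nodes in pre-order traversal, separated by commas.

K, R, L, C, F, M, X, D, W, P, B, Y, N, G

Pre-order visits the node, then its left subtree, then its right subtree.
Visit K.
At K: go left to R.
  Visit R.
  At R: go left to L.
    Visit L.
    At L: go left to C.
      Visit C.
      At C: go left to F.
        Visit F.
        At F: no left child.
        At F: go right to M.
          M is a leaf — visit M.
      At C: no right child.
    At L: go right to X.
      X is a leaf — visit X.
  At R: go right to D.
    Visit D.
    At D: go left to W.
      Visit W.
      At W: go left to P.
        P is a leaf — visit P.
      At W: go right to B.
        B is a leaf — visit B.
    At D: go right to Y.
      Y is a leaf — visit Y.
At K: go right to N.
  Visit N.
  At N: no left child.
  At N: go right to G.
    G is a leaf — visit G.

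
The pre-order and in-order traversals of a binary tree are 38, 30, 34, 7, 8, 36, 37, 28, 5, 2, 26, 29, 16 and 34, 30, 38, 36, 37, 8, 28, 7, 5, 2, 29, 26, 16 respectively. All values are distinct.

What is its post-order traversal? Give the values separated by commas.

34, 30, 37, 36, 28, 8, 29, 16, 26, 2, 5, 7, 38

The first element of pre-order is the root; it splits in-order into left and right subtrees.
Root 38: left subtree has 2 nodes {34, 30}, right has 10 {36, 37, 8, 28, 7, 5, 2, 29, 26, 16}.
  Root 30: left subtree has 1 node {34}, right has 0 { }.
  Root 7: left subtree has 4 nodes {36, 37, 8, 28}, right has 5 {5, 2, 29, 26, 16}.
    Root 8: left subtree has 2 nodes {36, 37}, right has 1 {28}.
      Root 36: left subtree has 0 nodes { }, right has 1 {37}.
    Root 5: left subtree has 0 nodes { }, right has 4 {2, 29, 26, 16}.
      Root 2: left subtree has 0 nodes { }, right has 3 {29, 26, 16}.
        Root 26: left subtree has 1 node {29}, right has 1 {16}.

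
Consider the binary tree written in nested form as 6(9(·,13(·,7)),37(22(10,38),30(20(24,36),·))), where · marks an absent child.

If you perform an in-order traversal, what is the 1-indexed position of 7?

3

In-order visits the left subtree, then the node, then the right subtree.
At 6: go left to 9.
  At 9: no left child.
  Visit 9.
  At 9: go right to 13.
    At 13: no left child.
    Visit 13.
    At 13: go right to 7.
      7 is a leaf — visit 7.
Visit 6.
At 6: go right to 37.
  At 37: go left to 22.
    At 22: go left to 10.
      10 is a leaf — visit 10.
    Visit 22.
    At 22: go right to 38.
      38 is a leaf — visit 38.
  Visit 37.
  At 37: go right to 30.
    At 30: go left to 20.
      At 20: go left to 24.
        24 is a leaf — visit 24.
      Visit 20.
      At 20: go right to 36.
        36 is a leaf — visit 36.
    Visit 30.
    At 30: no right child.
Full in-order sequence: 9, 13, 7, 6, 10, 22, 38, 37, 24, 20, 36, 30.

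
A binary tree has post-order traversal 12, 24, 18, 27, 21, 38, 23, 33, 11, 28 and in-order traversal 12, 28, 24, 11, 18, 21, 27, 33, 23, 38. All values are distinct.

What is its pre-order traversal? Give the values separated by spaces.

28 12 11 24 33 21 18 27 23 38

The last element of post-order is the root; it splits in-order into left and right subtrees.
Root 28: left subtree has 1 node {12}, right has 8 {24, 11, 18, 21, 27, 33, 23, 38}.
  Root 11: left subtree has 1 node {24}, right has 6 {18, 21, 27, 33, 23, 38}.
    Root 33: left subtree has 3 nodes {18, 21, 27}, right has 2 {23, 38}.
      Root 21: left subtree has 1 node {18}, right has 1 {27}.
      Root 23: left subtree has 0 nodes { }, right has 1 {38}.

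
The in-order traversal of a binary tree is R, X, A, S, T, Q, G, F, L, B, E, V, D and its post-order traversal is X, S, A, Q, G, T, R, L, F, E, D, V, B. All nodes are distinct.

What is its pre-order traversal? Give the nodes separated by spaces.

B F R T A X S G Q L V E D

The last element of post-order is the root; it splits in-order into left and right subtrees.
Root B: left subtree has 9 nodes {R, X, A, S, T, Q, G, F, L}, right has 3 {E, V, D}.
  Root F: left subtree has 7 nodes {R, X, A, S, T, Q, G}, right has 1 {L}.
    Root R: left subtree has 0 nodes { }, right has 6 {X, A, S, T, Q, G}.
      Root T: left subtree has 3 nodes {X, A, S}, right has 2 {Q, G}.
        Root A: left subtree has 1 node {X}, right has 1 {S}.
        Root G: left subtree has 1 node {Q}, right has 0 { }.
  Root V: left subtree has 1 node {E}, right has 1 {D}.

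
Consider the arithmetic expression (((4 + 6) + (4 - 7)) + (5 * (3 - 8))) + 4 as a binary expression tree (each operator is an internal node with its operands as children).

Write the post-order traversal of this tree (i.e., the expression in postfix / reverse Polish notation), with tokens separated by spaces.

Post-order on an expression tree gives postfix notation: for each operator, emit left operand, right operand, then the operator.

4 6 + 4 7 - + 5 3 8 - * + 4 +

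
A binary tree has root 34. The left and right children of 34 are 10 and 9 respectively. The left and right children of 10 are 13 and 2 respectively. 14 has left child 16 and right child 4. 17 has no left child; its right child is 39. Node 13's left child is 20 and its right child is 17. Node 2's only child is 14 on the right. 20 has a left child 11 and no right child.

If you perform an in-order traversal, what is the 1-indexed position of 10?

6

In-order visits the left subtree, then the node, then the right subtree.
At 34: go left to 10.
  At 10: go left to 13.
    At 13: go left to 20.
      At 20: go left to 11.
        11 is a leaf — visit 11.
      Visit 20.
      At 20: no right child.
    Visit 13.
    At 13: go right to 17.
      At 17: no left child.
      Visit 17.
      At 17: go right to 39.
        39 is a leaf — visit 39.
  Visit 10.
  At 10: go right to 2.
    At 2: no left child.
    Visit 2.
    At 2: go right to 14.
      At 14: go left to 16.
        16 is a leaf — visit 16.
      Visit 14.
      At 14: go right to 4.
        4 is a leaf — visit 4.
Visit 34.
At 34: go right to 9.
  9 is a leaf — visit 9.
Full in-order sequence: 11, 20, 13, 17, 39, 10, 2, 16, 14, 4, 34, 9.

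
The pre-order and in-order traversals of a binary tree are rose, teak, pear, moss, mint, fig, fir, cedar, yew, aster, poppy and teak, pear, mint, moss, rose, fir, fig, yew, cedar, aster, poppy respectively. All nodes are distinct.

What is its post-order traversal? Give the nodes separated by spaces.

mint moss pear teak fir yew poppy aster cedar fig rose

The first element of pre-order is the root; it splits in-order into left and right subtrees.
Root rose: left subtree has 4 nodes {teak, pear, mint, moss}, right has 6 {fir, fig, yew, cedar, aster, poppy}.
  Root teak: left subtree has 0 nodes { }, right has 3 {pear, mint, moss}.
    Root pear: left subtree has 0 nodes { }, right has 2 {mint, moss}.
      Root moss: left subtree has 1 node {mint}, right has 0 { }.
  Root fig: left subtree has 1 node {fir}, right has 4 {yew, cedar, aster, poppy}.
    Root cedar: left subtree has 1 node {yew}, right has 2 {aster, poppy}.
      Root aster: left subtree has 0 nodes { }, right has 1 {poppy}.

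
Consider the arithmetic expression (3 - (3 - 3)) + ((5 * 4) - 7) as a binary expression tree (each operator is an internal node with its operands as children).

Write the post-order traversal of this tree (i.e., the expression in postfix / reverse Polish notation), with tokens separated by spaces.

Post-order on an expression tree gives postfix notation: for each operator, emit left operand, right operand, then the operator.

3 3 3 - - 5 4 * 7 - +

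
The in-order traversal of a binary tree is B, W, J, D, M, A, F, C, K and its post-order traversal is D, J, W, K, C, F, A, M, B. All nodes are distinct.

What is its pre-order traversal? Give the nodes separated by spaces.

The last element of post-order is the root; it splits in-order into left and right subtrees.
Root B: left subtree has 0 nodes { }, right has 8 {W, J, D, M, A, F, C, K}.
  Root M: left subtree has 3 nodes {W, J, D}, right has 4 {A, F, C, K}.
    Root W: left subtree has 0 nodes { }, right has 2 {J, D}.
      Root J: left subtree has 0 nodes { }, right has 1 {D}.
    Root A: left subtree has 0 nodes { }, right has 3 {F, C, K}.
      Root F: left subtree has 0 nodes { }, right has 2 {C, K}.
        Root C: left subtree has 0 nodes { }, right has 1 {K}.

B M W J D A F C K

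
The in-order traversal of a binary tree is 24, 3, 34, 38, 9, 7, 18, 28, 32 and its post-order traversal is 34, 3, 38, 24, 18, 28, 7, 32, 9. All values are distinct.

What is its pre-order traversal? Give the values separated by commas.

9, 24, 38, 3, 34, 32, 7, 28, 18

The last element of post-order is the root; it splits in-order into left and right subtrees.
Root 9: left subtree has 4 nodes {24, 3, 34, 38}, right has 4 {7, 18, 28, 32}.
  Root 24: left subtree has 0 nodes { }, right has 3 {3, 34, 38}.
    Root 38: left subtree has 2 nodes {3, 34}, right has 0 { }.
      Root 3: left subtree has 0 nodes { }, right has 1 {34}.
  Root 32: left subtree has 3 nodes {7, 18, 28}, right has 0 { }.
    Root 7: left subtree has 0 nodes { }, right has 2 {18, 28}.
      Root 28: left subtree has 1 node {18}, right has 0 { }.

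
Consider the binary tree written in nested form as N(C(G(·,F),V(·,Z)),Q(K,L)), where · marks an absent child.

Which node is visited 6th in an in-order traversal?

In-order visits the left subtree, then the node, then the right subtree.
At N: go left to C.
  At C: go left to G.
    At G: no left child.
    Visit G.
    At G: go right to F.
      F is a leaf — visit F.
  Visit C.
  At C: go right to V.
    At V: no left child.
    Visit V.
    At V: go right to Z.
      Z is a leaf — visit Z.
Visit N.
At N: go right to Q.
  At Q: go left to K.
    K is a leaf — visit K.
  Visit Q.
  At Q: go right to L.
    L is a leaf — visit L.
Full in-order sequence: G, F, C, V, Z, N, K, Q, L.

N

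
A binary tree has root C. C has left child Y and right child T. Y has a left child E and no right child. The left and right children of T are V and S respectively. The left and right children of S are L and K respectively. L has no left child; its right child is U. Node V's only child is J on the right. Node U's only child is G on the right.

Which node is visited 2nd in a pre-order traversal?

Pre-order visits the node, then its left subtree, then its right subtree.
Visit C.
At C: go left to Y.
  Visit Y.
  At Y: go left to E.
    E is a leaf — visit E.
  At Y: no right child.
At C: go right to T.
  Visit T.
  At T: go left to V.
    Visit V.
    At V: no left child.
    At V: go right to J.
      J is a leaf — visit J.
  At T: go right to S.
    Visit S.
    At S: go left to L.
      Visit L.
      At L: no left child.
      At L: go right to U.
        Visit U.
        At U: no left child.
        At U: go right to G.
          G is a leaf — visit G.
    At S: go right to K.
      K is a leaf — visit K.
Full pre-order sequence: C, Y, E, T, V, J, S, L, U, G, K.

Y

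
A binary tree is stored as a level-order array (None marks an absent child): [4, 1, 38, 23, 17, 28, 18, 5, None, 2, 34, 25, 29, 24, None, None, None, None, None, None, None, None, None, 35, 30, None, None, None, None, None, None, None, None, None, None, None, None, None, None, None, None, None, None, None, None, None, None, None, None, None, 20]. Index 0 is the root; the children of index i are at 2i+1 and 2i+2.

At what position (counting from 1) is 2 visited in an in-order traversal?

In-order visits the left subtree, then the node, then the right subtree.
At 4: go left to 1.
  At 1: go left to 23.
    At 23: go left to 5.
      5 is a leaf — visit 5.
    Visit 23.
    At 23: no right child.
  Visit 1.
  At 1: go right to 17.
    At 17: go left to 2.
      2 is a leaf — visit 2.
    Visit 17.
    At 17: go right to 34.
      34 is a leaf — visit 34.
Visit 4.
At 4: go right to 38.
  At 38: go left to 28.
    At 28: go left to 25.
      At 25: go left to 35.
        35 is a leaf — visit 35.
      Visit 25.
      At 25: go right to 30.
        At 30: no left child.
        Visit 30.
        At 30: go right to 20.
          20 is a leaf — visit 20.
    Visit 28.
    At 28: go right to 29.
      29 is a leaf — visit 29.
  Visit 38.
  At 38: go right to 18.
    At 18: go left to 24.
      24 is a leaf — visit 24.
    Visit 18.
    At 18: no right child.
Full in-order sequence: 5, 23, 1, 2, 17, 34, 4, 35, 25, 30, 20, 28, 29, 38, 24, 18.

4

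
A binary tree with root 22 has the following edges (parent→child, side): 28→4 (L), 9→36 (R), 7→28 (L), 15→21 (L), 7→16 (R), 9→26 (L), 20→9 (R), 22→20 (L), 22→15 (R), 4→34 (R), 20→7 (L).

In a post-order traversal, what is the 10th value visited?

21

Post-order visits the left subtree, then the right subtree, then the node.
At 22: go left to 20.
  At 20: go left to 7.
    At 7: go left to 28.
      At 28: go left to 4.
        At 4: no left child.
        At 4: go right to 34.
          34 is a leaf — visit 34.
        Visit 4.
      At 28: no right child.
      Visit 28.
    At 7: go right to 16.
      16 is a leaf — visit 16.
    Visit 7.
  At 20: go right to 9.
    At 9: go left to 26.
      26 is a leaf — visit 26.
    At 9: go right to 36.
      36 is a leaf — visit 36.
    Visit 9.
  Visit 20.
At 22: go right to 15.
  At 15: go left to 21.
    21 is a leaf — visit 21.
  At 15: no right child.
  Visit 15.
Visit 22.
Full post-order sequence: 34, 4, 28, 16, 7, 26, 36, 9, 20, 21, 15, 22.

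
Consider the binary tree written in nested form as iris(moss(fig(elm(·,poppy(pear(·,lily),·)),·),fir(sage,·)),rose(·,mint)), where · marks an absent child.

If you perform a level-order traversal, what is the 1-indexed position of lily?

Level-order visits nodes level by level from the root, left to right within each level.
Level 0: iris
Level 1: moss, rose
Level 2: fig, fir, mint
Level 3: elm, sage
Level 4: poppy
Level 5: pear
Level 6: lily
Full level-order sequence: iris, moss, rose, fig, fir, mint, elm, sage, poppy, pear, lily.

11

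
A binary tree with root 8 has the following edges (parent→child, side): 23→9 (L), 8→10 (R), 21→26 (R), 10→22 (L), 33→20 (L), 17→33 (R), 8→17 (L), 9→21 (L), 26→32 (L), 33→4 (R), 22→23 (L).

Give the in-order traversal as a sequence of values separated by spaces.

17 20 33 4 8 21 32 26 9 23 22 10

In-order visits the left subtree, then the node, then the right subtree.
At 8: go left to 17.
  At 17: no left child.
  Visit 17.
  At 17: go right to 33.
    At 33: go left to 20.
      20 is a leaf — visit 20.
    Visit 33.
    At 33: go right to 4.
      4 is a leaf — visit 4.
Visit 8.
At 8: go right to 10.
  At 10: go left to 22.
    At 22: go left to 23.
      At 23: go left to 9.
        At 9: go left to 21.
          At 21: no left child.
          Visit 21.
          At 21: go right to 26.
            At 26: go left to 32.
              32 is a leaf — visit 32.
            Visit 26.
            At 26: no right child.
        Visit 9.
        At 9: no right child.
      Visit 23.
      At 23: no right child.
    Visit 22.
    At 22: no right child.
  Visit 10.
  At 10: no right child.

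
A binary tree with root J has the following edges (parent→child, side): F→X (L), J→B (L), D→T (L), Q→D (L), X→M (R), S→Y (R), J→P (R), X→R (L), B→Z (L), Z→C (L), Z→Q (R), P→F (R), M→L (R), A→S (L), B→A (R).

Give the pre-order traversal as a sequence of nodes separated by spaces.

Pre-order visits the node, then its left subtree, then its right subtree.
Visit J.
At J: go left to B.
  Visit B.
  At B: go left to Z.
    Visit Z.
    At Z: go left to C.
      C is a leaf — visit C.
    At Z: go right to Q.
      Visit Q.
      At Q: go left to D.
        Visit D.
        At D: go left to T.
          T is a leaf — visit T.
        At D: no right child.
      At Q: no right child.
  At B: go right to A.
    Visit A.
    At A: go left to S.
      Visit S.
      At S: no left child.
      At S: go right to Y.
        Y is a leaf — visit Y.
    At A: no right child.
At J: go right to P.
  Visit P.
  At P: no left child.
  At P: go right to F.
    Visit F.
    At F: go left to X.
      Visit X.
      At X: go left to R.
        R is a leaf — visit R.
      At X: go right to M.
        Visit M.
        At M: no left child.
        At M: go right to L.
          L is a leaf — visit L.
    At F: no right child.

J B Z C Q D T A S Y P F X R M L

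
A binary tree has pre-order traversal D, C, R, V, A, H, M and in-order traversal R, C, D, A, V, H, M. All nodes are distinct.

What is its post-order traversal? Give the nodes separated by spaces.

R C A M H V D

The first element of pre-order is the root; it splits in-order into left and right subtrees.
Root D: left subtree has 2 nodes {R, C}, right has 4 {A, V, H, M}.
  Root C: left subtree has 1 node {R}, right has 0 { }.
  Root V: left subtree has 1 node {A}, right has 2 {H, M}.
    Root H: left subtree has 0 nodes { }, right has 1 {M}.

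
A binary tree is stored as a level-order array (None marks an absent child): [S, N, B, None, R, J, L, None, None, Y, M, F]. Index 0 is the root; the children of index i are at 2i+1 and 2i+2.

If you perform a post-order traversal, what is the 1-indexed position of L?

Post-order visits the left subtree, then the right subtree, then the node.
At S: go left to N.
  At N: no left child.
  At N: go right to R.
    At R: go left to Y.
      Y is a leaf — visit Y.
    At R: go right to M.
      M is a leaf — visit M.
    Visit R.
  Visit N.
At S: go right to B.
  At B: go left to J.
    At J: go left to F.
      F is a leaf — visit F.
    At J: no right child.
    Visit J.
  At B: go right to L.
    L is a leaf — visit L.
  Visit B.
Visit S.
Full post-order sequence: Y, M, R, N, F, J, L, B, S.

7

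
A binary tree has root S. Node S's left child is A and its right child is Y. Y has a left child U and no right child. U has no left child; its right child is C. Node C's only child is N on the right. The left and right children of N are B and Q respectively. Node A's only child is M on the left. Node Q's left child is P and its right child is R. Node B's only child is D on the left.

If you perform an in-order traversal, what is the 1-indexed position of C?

5

In-order visits the left subtree, then the node, then the right subtree.
At S: go left to A.
  At A: go left to M.
    M is a leaf — visit M.
  Visit A.
  At A: no right child.
Visit S.
At S: go right to Y.
  At Y: go left to U.
    At U: no left child.
    Visit U.
    At U: go right to C.
      At C: no left child.
      Visit C.
      At C: go right to N.
        At N: go left to B.
          At B: go left to D.
            D is a leaf — visit D.
          Visit B.
          At B: no right child.
        Visit N.
        At N: go right to Q.
          At Q: go left to P.
            P is a leaf — visit P.
          Visit Q.
          At Q: go right to R.
            R is a leaf — visit R.
  Visit Y.
  At Y: no right child.
Full in-order sequence: M, A, S, U, C, D, B, N, P, Q, R, Y.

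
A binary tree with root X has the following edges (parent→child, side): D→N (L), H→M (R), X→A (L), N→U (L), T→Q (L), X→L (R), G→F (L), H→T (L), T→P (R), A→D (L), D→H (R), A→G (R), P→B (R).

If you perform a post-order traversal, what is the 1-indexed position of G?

11

Post-order visits the left subtree, then the right subtree, then the node.
At X: go left to A.
  At A: go left to D.
    At D: go left to N.
      At N: go left to U.
        U is a leaf — visit U.
      At N: no right child.
      Visit N.
    At D: go right to H.
      At H: go left to T.
        At T: go left to Q.
          Q is a leaf — visit Q.
        At T: go right to P.
          At P: no left child.
          At P: go right to B.
            B is a leaf — visit B.
          Visit P.
        Visit T.
      At H: go right to M.
        M is a leaf — visit M.
      Visit H.
    Visit D.
  At A: go right to G.
    At G: go left to F.
      F is a leaf — visit F.
    At G: no right child.
    Visit G.
  Visit A.
At X: go right to L.
  L is a leaf — visit L.
Visit X.
Full post-order sequence: U, N, Q, B, P, T, M, H, D, F, G, A, L, X.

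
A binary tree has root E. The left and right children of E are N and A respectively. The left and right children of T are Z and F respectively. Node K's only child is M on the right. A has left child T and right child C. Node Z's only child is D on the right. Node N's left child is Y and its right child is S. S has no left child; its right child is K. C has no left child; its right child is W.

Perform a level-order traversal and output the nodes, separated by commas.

Level-order visits nodes level by level from the root, left to right within each level.
Level 0: E
Level 1: N, A
Level 2: Y, S, T, C
Level 3: K, Z, F, W
Level 4: M, D

E, N, A, Y, S, T, C, K, Z, F, W, M, D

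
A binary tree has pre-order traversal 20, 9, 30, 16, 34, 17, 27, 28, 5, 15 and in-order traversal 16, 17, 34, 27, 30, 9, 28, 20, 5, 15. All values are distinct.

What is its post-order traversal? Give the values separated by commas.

The first element of pre-order is the root; it splits in-order into left and right subtrees.
Root 20: left subtree has 7 nodes {16, 17, 34, 27, 30, 9, 28}, right has 2 {5, 15}.
  Root 9: left subtree has 5 nodes {16, 17, 34, 27, 30}, right has 1 {28}.
    Root 30: left subtree has 4 nodes {16, 17, 34, 27}, right has 0 { }.
      Root 16: left subtree has 0 nodes { }, right has 3 {17, 34, 27}.
        Root 34: left subtree has 1 node {17}, right has 1 {27}.
  Root 5: left subtree has 0 nodes { }, right has 1 {15}.

17, 27, 34, 16, 30, 28, 9, 15, 5, 20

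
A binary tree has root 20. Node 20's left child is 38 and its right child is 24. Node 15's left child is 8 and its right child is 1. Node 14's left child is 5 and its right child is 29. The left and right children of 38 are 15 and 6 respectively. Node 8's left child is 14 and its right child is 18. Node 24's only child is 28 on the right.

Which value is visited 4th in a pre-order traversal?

Pre-order visits the node, then its left subtree, then its right subtree.
Visit 20.
At 20: go left to 38.
  Visit 38.
  At 38: go left to 15.
    Visit 15.
    At 15: go left to 8.
      Visit 8.
      At 8: go left to 14.
        Visit 14.
        At 14: go left to 5.
          5 is a leaf — visit 5.
        At 14: go right to 29.
          29 is a leaf — visit 29.
      At 8: go right to 18.
        18 is a leaf — visit 18.
    At 15: go right to 1.
      1 is a leaf — visit 1.
  At 38: go right to 6.
    6 is a leaf — visit 6.
At 20: go right to 24.
  Visit 24.
  At 24: no left child.
  At 24: go right to 28.
    28 is a leaf — visit 28.
Full pre-order sequence: 20, 38, 15, 8, 14, 5, 29, 18, 1, 6, 24, 28.

8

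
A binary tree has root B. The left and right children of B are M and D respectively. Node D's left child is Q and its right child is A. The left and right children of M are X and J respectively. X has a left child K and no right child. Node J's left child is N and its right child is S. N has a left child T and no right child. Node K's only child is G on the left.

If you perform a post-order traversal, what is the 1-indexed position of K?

Post-order visits the left subtree, then the right subtree, then the node.
At B: go left to M.
  At M: go left to X.
    At X: go left to K.
      At K: go left to G.
        G is a leaf — visit G.
      At K: no right child.
      Visit K.
    At X: no right child.
    Visit X.
  At M: go right to J.
    At J: go left to N.
      At N: go left to T.
        T is a leaf — visit T.
      At N: no right child.
      Visit N.
    At J: go right to S.
      S is a leaf — visit S.
    Visit J.
  Visit M.
At B: go right to D.
  At D: go left to Q.
    Q is a leaf — visit Q.
  At D: go right to A.
    A is a leaf — visit A.
  Visit D.
Visit B.
Full post-order sequence: G, K, X, T, N, S, J, M, Q, A, D, B.

2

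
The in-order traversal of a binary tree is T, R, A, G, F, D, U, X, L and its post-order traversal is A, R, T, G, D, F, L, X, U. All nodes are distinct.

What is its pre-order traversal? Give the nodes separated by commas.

The last element of post-order is the root; it splits in-order into left and right subtrees.
Root U: left subtree has 6 nodes {T, R, A, G, F, D}, right has 2 {X, L}.
  Root F: left subtree has 4 nodes {T, R, A, G}, right has 1 {D}.
    Root G: left subtree has 3 nodes {T, R, A}, right has 0 { }.
      Root T: left subtree has 0 nodes { }, right has 2 {R, A}.
        Root R: left subtree has 0 nodes { }, right has 1 {A}.
  Root X: left subtree has 0 nodes { }, right has 1 {L}.

U, F, G, T, R, A, D, X, L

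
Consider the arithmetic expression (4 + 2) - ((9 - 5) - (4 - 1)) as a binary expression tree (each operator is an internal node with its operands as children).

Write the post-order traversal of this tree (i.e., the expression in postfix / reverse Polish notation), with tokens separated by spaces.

Post-order on an expression tree gives postfix notation: for each operator, emit left operand, right operand, then the operator.

4 2 + 9 5 - 4 1 - - -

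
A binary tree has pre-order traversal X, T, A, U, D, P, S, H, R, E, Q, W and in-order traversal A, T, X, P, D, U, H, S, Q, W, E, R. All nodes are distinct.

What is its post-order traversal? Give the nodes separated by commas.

The first element of pre-order is the root; it splits in-order into left and right subtrees.
Root X: left subtree has 2 nodes {A, T}, right has 9 {P, D, U, H, S, Q, W, E, R}.
  Root T: left subtree has 1 node {A}, right has 0 { }.
  Root U: left subtree has 2 nodes {P, D}, right has 6 {H, S, Q, W, E, R}.
    Root D: left subtree has 1 node {P}, right has 0 { }.
    Root S: left subtree has 1 node {H}, right has 4 {Q, W, E, R}.
      Root R: left subtree has 3 nodes {Q, W, E}, right has 0 { }.
        Root E: left subtree has 2 nodes {Q, W}, right has 0 { }.
          Root Q: left subtree has 0 nodes { }, right has 1 {W}.

A, T, P, D, H, W, Q, E, R, S, U, X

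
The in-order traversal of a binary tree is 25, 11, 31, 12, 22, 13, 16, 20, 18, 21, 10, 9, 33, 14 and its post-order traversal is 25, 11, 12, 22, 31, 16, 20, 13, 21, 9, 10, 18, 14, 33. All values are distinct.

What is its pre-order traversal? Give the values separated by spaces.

33 18 13 31 11 25 22 12 20 16 10 21 9 14

The last element of post-order is the root; it splits in-order into left and right subtrees.
Root 33: left subtree has 12 nodes {25, 11, 31, 12, 22, 13, 16, 20, 18, 21, 10, 9}, right has 1 {14}.
  Root 18: left subtree has 8 nodes {25, 11, 31, 12, 22, 13, 16, 20}, right has 3 {21, 10, 9}.
    Root 13: left subtree has 5 nodes {25, 11, 31, 12, 22}, right has 2 {16, 20}.
      Root 31: left subtree has 2 nodes {25, 11}, right has 2 {12, 22}.
        Root 11: left subtree has 1 node {25}, right has 0 { }.
        Root 22: left subtree has 1 node {12}, right has 0 { }.
      Root 20: left subtree has 1 node {16}, right has 0 { }.
    Root 10: left subtree has 1 node {21}, right has 1 {9}.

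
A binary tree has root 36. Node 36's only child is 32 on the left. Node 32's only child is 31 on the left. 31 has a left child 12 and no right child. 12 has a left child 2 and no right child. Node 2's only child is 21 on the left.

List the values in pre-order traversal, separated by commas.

Pre-order visits the node, then its left subtree, then its right subtree.
Visit 36.
At 36: go left to 32.
  Visit 32.
  At 32: go left to 31.
    Visit 31.
    At 31: go left to 12.
      Visit 12.
      At 12: go left to 2.
        Visit 2.
        At 2: go left to 21.
          21 is a leaf — visit 21.
        At 2: no right child.
      At 12: no right child.
    At 31: no right child.
  At 32: no right child.
At 36: no right child.

36, 32, 31, 12, 2, 21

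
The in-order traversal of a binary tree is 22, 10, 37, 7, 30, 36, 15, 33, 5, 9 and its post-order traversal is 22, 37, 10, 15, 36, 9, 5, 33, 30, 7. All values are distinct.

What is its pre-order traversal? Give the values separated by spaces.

7 10 22 37 30 33 36 15 5 9

The last element of post-order is the root; it splits in-order into left and right subtrees.
Root 7: left subtree has 3 nodes {22, 10, 37}, right has 6 {30, 36, 15, 33, 5, 9}.
  Root 10: left subtree has 1 node {22}, right has 1 {37}.
  Root 30: left subtree has 0 nodes { }, right has 5 {36, 15, 33, 5, 9}.
    Root 33: left subtree has 2 nodes {36, 15}, right has 2 {5, 9}.
      Root 36: left subtree has 0 nodes { }, right has 1 {15}.
      Root 5: left subtree has 0 nodes { }, right has 1 {9}.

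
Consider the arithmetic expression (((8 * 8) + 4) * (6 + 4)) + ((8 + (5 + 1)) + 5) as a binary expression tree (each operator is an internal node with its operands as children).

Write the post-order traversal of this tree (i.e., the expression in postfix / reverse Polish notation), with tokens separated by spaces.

8 8 * 4 + 6 4 + * 8 5 1 + + 5 + +

Post-order on an expression tree gives postfix notation: for each operator, emit left operand, right operand, then the operator.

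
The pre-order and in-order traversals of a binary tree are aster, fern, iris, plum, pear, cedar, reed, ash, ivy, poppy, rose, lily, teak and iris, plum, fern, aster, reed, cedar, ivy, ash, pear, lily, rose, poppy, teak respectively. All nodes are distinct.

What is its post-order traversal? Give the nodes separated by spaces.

plum iris fern reed ivy ash cedar lily rose teak poppy pear aster

The first element of pre-order is the root; it splits in-order into left and right subtrees.
Root aster: left subtree has 3 nodes {iris, plum, fern}, right has 9 {reed, cedar, ivy, ash, pear, lily, rose, poppy, teak}.
  Root fern: left subtree has 2 nodes {iris, plum}, right has 0 { }.
    Root iris: left subtree has 0 nodes { }, right has 1 {plum}.
  Root pear: left subtree has 4 nodes {reed, cedar, ivy, ash}, right has 4 {lily, rose, poppy, teak}.
    Root cedar: left subtree has 1 node {reed}, right has 2 {ivy, ash}.
      Root ash: left subtree has 1 node {ivy}, right has 0 { }.
    Root poppy: left subtree has 2 nodes {lily, rose}, right has 1 {teak}.
      Root rose: left subtree has 1 node {lily}, right has 0 { }.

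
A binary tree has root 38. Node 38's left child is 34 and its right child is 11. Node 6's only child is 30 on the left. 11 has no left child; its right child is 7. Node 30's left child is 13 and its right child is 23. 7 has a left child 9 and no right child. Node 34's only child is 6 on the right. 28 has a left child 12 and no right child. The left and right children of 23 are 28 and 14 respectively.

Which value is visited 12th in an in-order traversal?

In-order visits the left subtree, then the node, then the right subtree.
At 38: go left to 34.
  At 34: no left child.
  Visit 34.
  At 34: go right to 6.
    At 6: go left to 30.
      At 30: go left to 13.
        13 is a leaf — visit 13.
      Visit 30.
      At 30: go right to 23.
        At 23: go left to 28.
          At 28: go left to 12.
            12 is a leaf — visit 12.
          Visit 28.
          At 28: no right child.
        Visit 23.
        At 23: go right to 14.
          14 is a leaf — visit 14.
    Visit 6.
    At 6: no right child.
Visit 38.
At 38: go right to 11.
  At 11: no left child.
  Visit 11.
  At 11: go right to 7.
    At 7: go left to 9.
      9 is a leaf — visit 9.
    Visit 7.
    At 7: no right child.
Full in-order sequence: 34, 13, 30, 12, 28, 23, 14, 6, 38, 11, 9, 7.

7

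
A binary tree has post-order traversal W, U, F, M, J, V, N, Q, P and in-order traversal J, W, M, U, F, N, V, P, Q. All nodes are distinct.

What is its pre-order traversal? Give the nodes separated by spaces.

P N J M W F U V Q

The last element of post-order is the root; it splits in-order into left and right subtrees.
Root P: left subtree has 7 nodes {J, W, M, U, F, N, V}, right has 1 {Q}.
  Root N: left subtree has 5 nodes {J, W, M, U, F}, right has 1 {V}.
    Root J: left subtree has 0 nodes { }, right has 4 {W, M, U, F}.
      Root M: left subtree has 1 node {W}, right has 2 {U, F}.
        Root F: left subtree has 1 node {U}, right has 0 { }.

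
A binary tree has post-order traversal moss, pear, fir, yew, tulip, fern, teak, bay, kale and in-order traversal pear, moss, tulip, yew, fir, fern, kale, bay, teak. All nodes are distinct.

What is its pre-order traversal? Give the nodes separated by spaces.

The last element of post-order is the root; it splits in-order into left and right subtrees.
Root kale: left subtree has 6 nodes {pear, moss, tulip, yew, fir, fern}, right has 2 {bay, teak}.
  Root fern: left subtree has 5 nodes {pear, moss, tulip, yew, fir}, right has 0 { }.
    Root tulip: left subtree has 2 nodes {pear, moss}, right has 2 {yew, fir}.
      Root pear: left subtree has 0 nodes { }, right has 1 {moss}.
      Root yew: left subtree has 0 nodes { }, right has 1 {fir}.
  Root bay: left subtree has 0 nodes { }, right has 1 {teak}.

kale fern tulip pear moss yew fir bay teak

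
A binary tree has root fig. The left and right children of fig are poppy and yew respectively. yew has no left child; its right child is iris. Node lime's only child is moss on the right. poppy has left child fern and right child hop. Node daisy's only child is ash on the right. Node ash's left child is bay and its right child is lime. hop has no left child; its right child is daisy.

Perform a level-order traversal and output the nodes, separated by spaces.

fig poppy yew fern hop iris daisy ash bay lime moss

Level-order visits nodes level by level from the root, left to right within each level.
Level 0: fig
Level 1: poppy, yew
Level 2: fern, hop, iris
Level 3: daisy
Level 4: ash
Level 5: bay, lime
Level 6: moss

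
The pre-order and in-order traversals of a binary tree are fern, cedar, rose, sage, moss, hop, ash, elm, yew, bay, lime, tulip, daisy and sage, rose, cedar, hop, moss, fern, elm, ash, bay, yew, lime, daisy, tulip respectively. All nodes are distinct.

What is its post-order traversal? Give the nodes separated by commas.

sage, rose, hop, moss, cedar, elm, bay, daisy, tulip, lime, yew, ash, fern

The first element of pre-order is the root; it splits in-order into left and right subtrees.
Root fern: left subtree has 5 nodes {sage, rose, cedar, hop, moss}, right has 7 {elm, ash, bay, yew, lime, daisy, tulip}.
  Root cedar: left subtree has 2 nodes {sage, rose}, right has 2 {hop, moss}.
    Root rose: left subtree has 1 node {sage}, right has 0 { }.
    Root moss: left subtree has 1 node {hop}, right has 0 { }.
  Root ash: left subtree has 1 node {elm}, right has 5 {bay, yew, lime, daisy, tulip}.
    Root yew: left subtree has 1 node {bay}, right has 3 {lime, daisy, tulip}.
      Root lime: left subtree has 0 nodes { }, right has 2 {daisy, tulip}.
        Root tulip: left subtree has 1 node {daisy}, right has 0 { }.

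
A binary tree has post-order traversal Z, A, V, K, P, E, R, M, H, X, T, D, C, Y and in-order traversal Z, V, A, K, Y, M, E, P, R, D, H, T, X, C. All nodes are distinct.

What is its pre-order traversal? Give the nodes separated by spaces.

The last element of post-order is the root; it splits in-order into left and right subtrees.
Root Y: left subtree has 4 nodes {Z, V, A, K}, right has 9 {M, E, P, R, D, H, T, X, C}.
  Root K: left subtree has 3 nodes {Z, V, A}, right has 0 { }.
    Root V: left subtree has 1 node {Z}, right has 1 {A}.
  Root C: left subtree has 8 nodes {M, E, P, R, D, H, T, X}, right has 0 { }.
    Root D: left subtree has 4 nodes {M, E, P, R}, right has 3 {H, T, X}.
      Root M: left subtree has 0 nodes { }, right has 3 {E, P, R}.
        Root R: left subtree has 2 nodes {E, P}, right has 0 { }.
          Root E: left subtree has 0 nodes { }, right has 1 {P}.
      Root T: left subtree has 1 node {H}, right has 1 {X}.

Y K V Z A C D M R E P T H X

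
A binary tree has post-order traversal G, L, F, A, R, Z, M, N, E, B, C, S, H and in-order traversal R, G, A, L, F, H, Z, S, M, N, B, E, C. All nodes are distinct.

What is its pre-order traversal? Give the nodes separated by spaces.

The last element of post-order is the root; it splits in-order into left and right subtrees.
Root H: left subtree has 5 nodes {R, G, A, L, F}, right has 7 {Z, S, M, N, B, E, C}.
  Root R: left subtree has 0 nodes { }, right has 4 {G, A, L, F}.
    Root A: left subtree has 1 node {G}, right has 2 {L, F}.
      Root F: left subtree has 1 node {L}, right has 0 { }.
  Root S: left subtree has 1 node {Z}, right has 5 {M, N, B, E, C}.
    Root C: left subtree has 4 nodes {M, N, B, E}, right has 0 { }.
      Root B: left subtree has 2 nodes {M, N}, right has 1 {E}.
        Root N: left subtree has 1 node {M}, right has 0 { }.

H R A G F L S Z C B N M E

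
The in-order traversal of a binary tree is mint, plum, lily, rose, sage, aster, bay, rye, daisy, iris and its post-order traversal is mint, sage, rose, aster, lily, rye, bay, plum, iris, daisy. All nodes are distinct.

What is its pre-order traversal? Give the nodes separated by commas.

The last element of post-order is the root; it splits in-order into left and right subtrees.
Root daisy: left subtree has 8 nodes {mint, plum, lily, rose, sage, aster, bay, rye}, right has 1 {iris}.
  Root plum: left subtree has 1 node {mint}, right has 6 {lily, rose, sage, aster, bay, rye}.
    Root bay: left subtree has 4 nodes {lily, rose, sage, aster}, right has 1 {rye}.
      Root lily: left subtree has 0 nodes { }, right has 3 {rose, sage, aster}.
        Root aster: left subtree has 2 nodes {rose, sage}, right has 0 { }.
          Root rose: left subtree has 0 nodes { }, right has 1 {sage}.

daisy, plum, mint, bay, lily, aster, rose, sage, rye, iris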